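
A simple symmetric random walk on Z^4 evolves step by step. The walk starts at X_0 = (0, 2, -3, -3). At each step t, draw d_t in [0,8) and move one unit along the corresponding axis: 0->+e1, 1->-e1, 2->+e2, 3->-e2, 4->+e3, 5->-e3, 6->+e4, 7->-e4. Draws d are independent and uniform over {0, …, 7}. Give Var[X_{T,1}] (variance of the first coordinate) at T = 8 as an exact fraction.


2

Outcome values over d=0..7: [1, -1, 0, 0, 0, 0, 0, 0]
Σy = 0, Σy² = 2, M = 8
μ = 0/8 = 0,  σ² = 2/8 − (0)² = 1/4
Independent increments: Var[X_8] = 8·σ² = 8·(1/4) = 2


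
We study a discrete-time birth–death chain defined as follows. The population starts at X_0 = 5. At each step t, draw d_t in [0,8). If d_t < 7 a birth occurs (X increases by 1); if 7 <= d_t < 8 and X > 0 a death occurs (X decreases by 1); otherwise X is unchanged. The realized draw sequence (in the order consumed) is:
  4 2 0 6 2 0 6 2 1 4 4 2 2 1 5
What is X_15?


20

t=0: X=5, d=4 → birth, X_1=6
t=1: X=6, d=2 → birth, X_2=7
t=2: X=7, d=0 → birth, X_3=8
t=3: X=8, d=6 → birth, X_4=9
t=4: X=9, d=2 → birth, X_5=10
t=5: X=10, d=0 → birth, X_6=11
t=6: X=11, d=6 → birth, X_7=12
t=7: X=12, d=2 → birth, X_8=13
t=8: X=13, d=1 → birth, X_9=14
t=9: X=14, d=4 → birth, X_10=15
t=10: X=15, d=4 → birth, X_11=16
t=11: X=16, d=2 → birth, X_12=17
t=12: X=17, d=2 → birth, X_13=18
t=13: X=18, d=1 → birth, X_14=19
t=14: X=19, d=5 → birth, X_15=20


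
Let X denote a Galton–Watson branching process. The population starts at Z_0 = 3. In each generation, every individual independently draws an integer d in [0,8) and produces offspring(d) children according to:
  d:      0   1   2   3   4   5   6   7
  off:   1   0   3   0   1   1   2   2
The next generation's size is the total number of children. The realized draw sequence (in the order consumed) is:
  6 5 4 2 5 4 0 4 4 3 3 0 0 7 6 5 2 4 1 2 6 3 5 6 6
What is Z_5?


gen 0: Z_0=3, draws=[6, 5, 4], offspring=[2, 1, 1], Z_1=4
gen 1: Z_1=4, draws=[2, 5, 4, 0], offspring=[3, 1, 1, 1], Z_2=6
gen 2: Z_2=6, draws=[4, 4, 3, 3, 0, 0], offspring=[1, 1, 0, 0, 1, 1], Z_3=4
gen 3: Z_3=4, draws=[7, 6, 5, 2], offspring=[2, 2, 1, 3], Z_4=8
gen 4: Z_4=8, draws=[4, 1, 2, 6, 3, 5, 6, 6], offspring=[1, 0, 3, 2, 0, 1, 2, 2], Z_5=11

11


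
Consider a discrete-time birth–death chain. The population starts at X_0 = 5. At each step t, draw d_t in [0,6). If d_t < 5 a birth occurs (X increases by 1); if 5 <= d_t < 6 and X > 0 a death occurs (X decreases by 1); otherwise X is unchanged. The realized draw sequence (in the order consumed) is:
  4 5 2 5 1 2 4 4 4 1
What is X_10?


t=0: X=5, d=4 → birth, X_1=6
t=1: X=6, d=5 → death, X_2=5
t=2: X=5, d=2 → birth, X_3=6
t=3: X=6, d=5 → death, X_4=5
t=4: X=5, d=1 → birth, X_5=6
t=5: X=6, d=2 → birth, X_6=7
t=6: X=7, d=4 → birth, X_7=8
t=7: X=8, d=4 → birth, X_8=9
t=8: X=9, d=4 → birth, X_9=10
t=9: X=10, d=1 → birth, X_10=11

11


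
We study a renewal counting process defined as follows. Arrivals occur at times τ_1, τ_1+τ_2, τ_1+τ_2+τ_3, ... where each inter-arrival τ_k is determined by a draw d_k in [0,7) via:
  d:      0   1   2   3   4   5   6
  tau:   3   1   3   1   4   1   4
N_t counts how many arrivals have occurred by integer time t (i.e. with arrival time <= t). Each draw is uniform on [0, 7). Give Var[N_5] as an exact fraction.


207450330/282475249

Inter-arrival values over d=0..6: [3, 1, 3, 1, 4, 1, 4]
Each d has probability 1/7, so the pmf of τ is: f(1) = 3/7, f(3) = 2/7, f(4) = 2/7
Let p_n(j) = P(N_n = j), with p_0 = [1]. Condition on τ_1: p_n(0) = P(τ > n), and for j >= 1, p_n(j) = Σ_{k<=n} f(k)·p_{n−k}(j−1)
p_1 = [4/7, 3/7]  (j = 0..1)
p_2 = [4/7, 12/49, 9/49]  (j = 0..2)
p_3 = [2/7, 26/49, 36/343, 27/343]  (j = 0..3)
p_4 = [0, 4/7, 120/343, 108/2401, 81/2401]  (j = 0..4)
p_5 = [0, 16/49, 150/343, 486/2401, 324/16807, 243/16807]  (j = 0..5)
E[N_5] = Σ j·p_5(j) = 32905/16807;  E[N_5²] = Σ j²·p_5(j) = 76765/16807
Var[N_5] = 76765/16807 − (32905/16807)² = 207450330/282475249


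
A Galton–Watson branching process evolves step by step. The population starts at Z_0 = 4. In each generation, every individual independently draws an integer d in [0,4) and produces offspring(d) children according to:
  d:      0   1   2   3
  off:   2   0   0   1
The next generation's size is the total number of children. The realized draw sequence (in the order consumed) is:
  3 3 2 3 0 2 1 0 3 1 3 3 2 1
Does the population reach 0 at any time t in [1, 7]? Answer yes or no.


gen 0: Z_0=4, draws=[3, 3, 2, 3], offspring=[1, 1, 0, 1], Z_1=3
gen 1: Z_1=3, draws=[0, 2, 1], offspring=[2, 0, 0], Z_2=2
gen 2: Z_2=2, draws=[0, 3], offspring=[2, 1], Z_3=3
gen 3: Z_3=3, draws=[1, 3, 3], offspring=[0, 1, 1], Z_4=2
gen 4: Z_4=2, draws=[2, 1], offspring=[0, 0], Z_5=0
gen 5: Z_5=0, draws=[], offspring=[], Z_6=0
gen 6: Z_6=0, draws=[], offspring=[], Z_7=0

yes


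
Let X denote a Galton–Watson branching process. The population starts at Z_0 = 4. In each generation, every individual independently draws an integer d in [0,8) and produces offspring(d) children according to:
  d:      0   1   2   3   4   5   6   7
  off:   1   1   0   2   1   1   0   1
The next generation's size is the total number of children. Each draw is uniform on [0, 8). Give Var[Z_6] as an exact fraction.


Outcome values over d=0..7: [1, 1, 0, 2, 1, 1, 0, 1]
Σy = 7, Σy² = 9, M = 8
μ = 7/8 = 7/8,  σ² = 9/8 − (7/8)² = 23/64
V_0 = 0, E_0 = 4
V_1 = 23/64·E_0 + (7/8)²·V_0 = 23/16;  E_1 = 7/2
V_2 = 23/64·E_1 + (7/8)²·V_1 = 2415/1024;  E_2 = 49/16
V_3 = 23/64·E_2 + (7/8)²·V_2 = 190463/65536;  E_3 = 343/128
V_4 = 23/64·E_3 + (7/8)²·V_3 = 13371855/4194304;  E_4 = 2401/1024
V_5 = 23/64·E_4 + (7/8)²·V_4 = 881414303/268435456;  E_5 = 16807/8192
V_6 = 23/64·E_5 + (7/8)²·V_5 = 55856131695/17179869184;  E_6 = 117649/65536

55856131695/17179869184


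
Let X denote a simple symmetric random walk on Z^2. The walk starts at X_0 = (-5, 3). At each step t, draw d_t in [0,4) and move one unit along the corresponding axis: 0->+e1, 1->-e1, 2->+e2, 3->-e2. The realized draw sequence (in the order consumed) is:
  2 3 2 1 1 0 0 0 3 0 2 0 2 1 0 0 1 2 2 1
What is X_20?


t=0: X=(-5, 3), d=2 → +e2, X_1=(-5, 4)
t=1: X=(-5, 4), d=3 → -e2, X_2=(-5, 3)
t=2: X=(-5, 3), d=2 → +e2, X_3=(-5, 4)
t=3: X=(-5, 4), d=1 → -e1, X_4=(-6, 4)
t=4: X=(-6, 4), d=1 → -e1, X_5=(-7, 4)
t=5: X=(-7, 4), d=0 → +e1, X_6=(-6, 4)
t=6: X=(-6, 4), d=0 → +e1, X_7=(-5, 4)
t=7: X=(-5, 4), d=0 → +e1, X_8=(-4, 4)
t=8: X=(-4, 4), d=3 → -e2, X_9=(-4, 3)
t=9: X=(-4, 3), d=0 → +e1, X_10=(-3, 3)
t=10: X=(-3, 3), d=2 → +e2, X_11=(-3, 4)
t=11: X=(-3, 4), d=0 → +e1, X_12=(-2, 4)
t=12: X=(-2, 4), d=2 → +e2, X_13=(-2, 5)
t=13: X=(-2, 5), d=1 → -e1, X_14=(-3, 5)
t=14: X=(-3, 5), d=0 → +e1, X_15=(-2, 5)
t=15: X=(-2, 5), d=0 → +e1, X_16=(-1, 5)
t=16: X=(-1, 5), d=1 → -e1, X_17=(-2, 5)
t=17: X=(-2, 5), d=2 → +e2, X_18=(-2, 6)
t=18: X=(-2, 6), d=2 → +e2, X_19=(-2, 7)
t=19: X=(-2, 7), d=1 → -e1, X_20=(-3, 7)

(-3, 7)


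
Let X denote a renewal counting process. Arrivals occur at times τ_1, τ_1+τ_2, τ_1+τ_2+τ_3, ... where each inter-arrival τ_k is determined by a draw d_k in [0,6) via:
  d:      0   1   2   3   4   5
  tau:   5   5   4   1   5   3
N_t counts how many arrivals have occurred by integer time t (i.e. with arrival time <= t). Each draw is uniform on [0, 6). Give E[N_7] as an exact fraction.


415591/279936

Inter-arrival values over d=0..5: [5, 5, 4, 1, 5, 3]
Each d has probability 1/6, so the pmf of τ is: f(1) = 1/6, f(3) = 1/6, f(4) = 1/6, f(5) = 1/2
Renewal equation for m(n) = E[N_n]: condition on τ_1 = k (if k <= n, one arrival plus a fresh copy on the remaining n−k steps): m(n) = F(n) + Σ_{k<=n} f(k)·m(n−k), where F(n) = P(τ <= n) and m(0) = 0
m(1) = F(1) = 1/6
m(2) = F(2) + f(1)·m(1) = 1/6 + 1/6·1/6 = 7/36
m(3) = F(3) + f(1)·m(2) = 1/3 + 1/6·7/36 = 79/216
m(4) = F(4) + f(1)·m(3) + f(3)·m(1) = 1/2 + 1/6·79/216 + 1/6·1/6 = 763/1296
m(5) = F(5) + f(1)·m(4) + f(3)·m(2) + f(4)·m(1) = 1 + 1/6·763/1296 + 1/6·7/36 + 1/6·1/6 = 9007/7776
m(6) = F(6) + f(1)·m(5) + f(3)·m(3) + f(4)·m(2) + f(5)·m(1) = 1 + 1/6·9007/7776 + 1/6·79/216 + 1/6·7/36 + 1/2·1/6 = 63907/46656
m(7) = F(7) + f(1)·m(6) + f(3)·m(4) + f(4)·m(3) + f(5)·m(2) = 1 + 1/6·63907/46656 + 1/6·763/1296 + 1/6·79/216 + 1/2·7/36 = 415591/279936
E[N_7] = m(7) = 415591/279936


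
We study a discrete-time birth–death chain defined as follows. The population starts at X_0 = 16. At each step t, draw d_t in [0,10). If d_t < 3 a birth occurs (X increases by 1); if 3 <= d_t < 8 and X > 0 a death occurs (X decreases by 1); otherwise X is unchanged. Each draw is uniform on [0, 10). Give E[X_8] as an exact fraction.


72/5

X can drop by at most 1 per step and X_0 = 16 > T = 8, so X_t >= 16 − t >= 8 > 0 for every t <= 8: the floor at 0 (the 'and X > 0' condition) never binds. Hence X_8 = X_0 + Σ_{t<8} Y_t with i.i.d. increments Y_t = y(d_t) ∈ {+1, −1, 0}.
Outcome values over d=0..9: [1, 1, 1, -1, -1, -1, -1, -1, 0, 0]
Σy = -2, Σy² = 8, M = 10
μ = -2/10 = -1/5,  σ² = 8/10 − (-1/5)² = 19/25
E[X_8] = 16 + 8·(-1/5) = 72/5


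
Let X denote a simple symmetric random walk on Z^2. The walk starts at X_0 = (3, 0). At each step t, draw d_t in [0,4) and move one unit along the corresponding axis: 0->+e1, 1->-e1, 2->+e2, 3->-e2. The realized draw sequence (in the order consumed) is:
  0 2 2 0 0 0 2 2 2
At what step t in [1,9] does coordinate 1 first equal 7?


t=0: X=(3, 0), d=0 → +e1, X_1=(4, 0)
t=1: X=(4, 0), d=2 → +e2, X_2=(4, 1)
t=2: X=(4, 1), d=2 → +e2, X_3=(4, 2)
t=3: X=(4, 2), d=0 → +e1, X_4=(5, 2)
t=4: X=(5, 2), d=0 → +e1, X_5=(6, 2)
t=5: X=(6, 2), d=0 → +e1, X_6=(7, 2)
t=6: X=(7, 2), d=2 → +e2, X_7=(7, 3)
t=7: X=(7, 3), d=2 → +e2, X_8=(7, 4)
t=8: X=(7, 4), d=2 → +e2, X_9=(7, 5)

6


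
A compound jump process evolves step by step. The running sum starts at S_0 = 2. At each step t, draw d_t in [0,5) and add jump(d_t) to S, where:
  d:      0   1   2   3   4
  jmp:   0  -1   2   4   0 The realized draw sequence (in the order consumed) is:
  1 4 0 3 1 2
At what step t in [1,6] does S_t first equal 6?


6

t=0: S=2, d=1, jump=-1, S_1=1
t=1: S=1, d=4, jump=0, S_2=1
t=2: S=1, d=0, jump=0, S_3=1
t=3: S=1, d=3, jump=4, S_4=5
t=4: S=5, d=1, jump=-1, S_5=4
t=5: S=4, d=2, jump=2, S_6=6


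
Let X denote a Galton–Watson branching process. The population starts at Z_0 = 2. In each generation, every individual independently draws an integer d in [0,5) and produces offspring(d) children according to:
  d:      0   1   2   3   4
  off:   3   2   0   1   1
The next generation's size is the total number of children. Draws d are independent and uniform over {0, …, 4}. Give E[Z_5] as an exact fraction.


Outcome values over d=0..4: [3, 2, 0, 1, 1]
Σy = 7, Σy² = 15, M = 5
μ = 7/5 = 7/5,  σ² = 15/5 − (7/5)² = 26/25
E[Z_0] = 2
E[Z_1] = 7/5·E[Z_0] = 14/5
E[Z_2] = 7/5·E[Z_1] = 98/25
E[Z_3] = 7/5·E[Z_2] = 686/125
E[Z_4] = 7/5·E[Z_3] = 4802/625
E[Z_5] = 7/5·E[Z_4] = 33614/3125

33614/3125


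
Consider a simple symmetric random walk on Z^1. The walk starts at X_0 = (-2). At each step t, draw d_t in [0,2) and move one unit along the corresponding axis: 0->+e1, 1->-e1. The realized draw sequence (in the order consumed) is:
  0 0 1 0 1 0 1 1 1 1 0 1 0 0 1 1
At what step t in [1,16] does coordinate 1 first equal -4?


t=0: X=(-2), d=0 → +e1, X_1=(-1)
t=1: X=(-1), d=0 → +e1, X_2=(0)
t=2: X=(0), d=1 → -e1, X_3=(-1)
t=3: X=(-1), d=0 → +e1, X_4=(0)
t=4: X=(0), d=1 → -e1, X_5=(-1)
t=5: X=(-1), d=0 → +e1, X_6=(0)
t=6: X=(0), d=1 → -e1, X_7=(-1)
t=7: X=(-1), d=1 → -e1, X_8=(-2)
t=8: X=(-2), d=1 → -e1, X_9=(-3)
t=9: X=(-3), d=1 → -e1, X_10=(-4)
t=10: X=(-4), d=0 → +e1, X_11=(-3)
t=11: X=(-3), d=1 → -e1, X_12=(-4)
t=12: X=(-4), d=0 → +e1, X_13=(-3)
t=13: X=(-3), d=0 → +e1, X_14=(-2)
t=14: X=(-2), d=1 → -e1, X_15=(-3)
t=15: X=(-3), d=1 → -e1, X_16=(-4)

10


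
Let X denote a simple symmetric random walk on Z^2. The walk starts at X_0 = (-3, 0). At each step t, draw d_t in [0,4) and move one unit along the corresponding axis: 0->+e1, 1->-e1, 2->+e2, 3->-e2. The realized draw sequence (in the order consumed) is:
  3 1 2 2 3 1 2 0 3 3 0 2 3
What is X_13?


(-3, -1)

t=0: X=(-3, 0), d=3 → -e2, X_1=(-3, -1)
t=1: X=(-3, -1), d=1 → -e1, X_2=(-4, -1)
t=2: X=(-4, -1), d=2 → +e2, X_3=(-4, 0)
t=3: X=(-4, 0), d=2 → +e2, X_4=(-4, 1)
t=4: X=(-4, 1), d=3 → -e2, X_5=(-4, 0)
t=5: X=(-4, 0), d=1 → -e1, X_6=(-5, 0)
t=6: X=(-5, 0), d=2 → +e2, X_7=(-5, 1)
t=7: X=(-5, 1), d=0 → +e1, X_8=(-4, 1)
t=8: X=(-4, 1), d=3 → -e2, X_9=(-4, 0)
t=9: X=(-4, 0), d=3 → -e2, X_10=(-4, -1)
t=10: X=(-4, -1), d=0 → +e1, X_11=(-3, -1)
t=11: X=(-3, -1), d=2 → +e2, X_12=(-3, 0)
t=12: X=(-3, 0), d=3 → -e2, X_13=(-3, -1)


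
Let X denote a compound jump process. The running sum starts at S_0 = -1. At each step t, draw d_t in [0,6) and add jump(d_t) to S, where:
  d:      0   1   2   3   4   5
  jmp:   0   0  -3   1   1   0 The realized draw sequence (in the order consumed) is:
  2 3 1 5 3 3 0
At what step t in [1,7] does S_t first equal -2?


t=0: S=-1, d=2, jump=-3, S_1=-4
t=1: S=-4, d=3, jump=1, S_2=-3
t=2: S=-3, d=1, jump=0, S_3=-3
t=3: S=-3, d=5, jump=0, S_4=-3
t=4: S=-3, d=3, jump=1, S_5=-2
t=5: S=-2, d=3, jump=1, S_6=-1
t=6: S=-1, d=0, jump=0, S_7=-1

5


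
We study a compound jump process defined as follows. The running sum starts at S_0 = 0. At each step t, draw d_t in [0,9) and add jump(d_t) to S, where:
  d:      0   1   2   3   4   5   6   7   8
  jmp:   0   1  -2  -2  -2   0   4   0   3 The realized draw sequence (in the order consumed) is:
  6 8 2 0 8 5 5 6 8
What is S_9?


15

t=0: S=0, d=6, jump=4, S_1=4
t=1: S=4, d=8, jump=3, S_2=7
t=2: S=7, d=2, jump=-2, S_3=5
t=3: S=5, d=0, jump=0, S_4=5
t=4: S=5, d=8, jump=3, S_5=8
t=5: S=8, d=5, jump=0, S_6=8
t=6: S=8, d=5, jump=0, S_7=8
t=7: S=8, d=6, jump=4, S_8=12
t=8: S=12, d=8, jump=3, S_9=15


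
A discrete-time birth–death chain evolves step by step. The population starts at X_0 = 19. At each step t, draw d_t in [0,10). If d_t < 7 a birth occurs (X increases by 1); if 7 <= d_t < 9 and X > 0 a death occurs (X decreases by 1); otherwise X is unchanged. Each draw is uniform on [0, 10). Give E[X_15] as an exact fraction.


53/2

X can drop by at most 1 per step and X_0 = 19 > T = 15, so X_t >= 19 − t >= 4 > 0 for every t <= 15: the floor at 0 (the 'and X > 0' condition) never binds. Hence X_15 = X_0 + Σ_{t<15} Y_t with i.i.d. increments Y_t = y(d_t) ∈ {+1, −1, 0}.
Outcome values over d=0..9: [1, 1, 1, 1, 1, 1, 1, -1, -1, 0]
Σy = 5, Σy² = 9, M = 10
μ = 5/10 = 1/2,  σ² = 9/10 − (1/2)² = 13/20
E[X_15] = 19 + 15·(1/2) = 53/2


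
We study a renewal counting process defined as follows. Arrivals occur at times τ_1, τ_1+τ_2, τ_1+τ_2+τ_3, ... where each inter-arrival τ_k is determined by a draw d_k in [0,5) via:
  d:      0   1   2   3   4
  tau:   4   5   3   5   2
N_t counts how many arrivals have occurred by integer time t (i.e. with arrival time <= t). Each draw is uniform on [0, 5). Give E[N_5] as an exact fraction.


28/25

Inter-arrival values over d=0..4: [4, 5, 3, 5, 2]
Each d has probability 1/5, so the pmf of τ is: f(2) = 1/5, f(3) = 1/5, f(4) = 1/5, f(5) = 2/5
Renewal equation for m(n) = E[N_n]: condition on τ_1 = k (if k <= n, one arrival plus a fresh copy on the remaining n−k steps): m(n) = F(n) + Σ_{k<=n} f(k)·m(n−k), where F(n) = P(τ <= n) and m(0) = 0
m(1) = F(1) = 0
m(2) = F(2) = 1/5
m(3) = F(3) = 2/5
m(4) = F(4) + f(2)·m(2) = 3/5 + 1/5·1/5 = 16/25
m(5) = F(5) + f(2)·m(3) + f(3)·m(2) = 1 + 1/5·2/5 + 1/5·1/5 = 28/25
E[N_5] = m(5) = 28/25


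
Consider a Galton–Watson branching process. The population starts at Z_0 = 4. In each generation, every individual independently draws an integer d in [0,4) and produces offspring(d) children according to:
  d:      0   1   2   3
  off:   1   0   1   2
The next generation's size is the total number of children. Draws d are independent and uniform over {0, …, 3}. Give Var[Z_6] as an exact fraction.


Outcome values over d=0..3: [1, 0, 1, 2]
Σy = 4, Σy² = 6, M = 4
μ = 4/4 = 1,  σ² = 6/4 − (1)² = 1/2
V_0 = 0, E_0 = 4
V_1 = 1/2·E_0 + (1)²·V_0 = 2;  E_1 = 4
V_2 = 1/2·E_1 + (1)²·V_1 = 4;  E_2 = 4
V_3 = 1/2·E_2 + (1)²·V_2 = 6;  E_3 = 4
V_4 = 1/2·E_3 + (1)²·V_3 = 8;  E_4 = 4
V_5 = 1/2·E_4 + (1)²·V_4 = 10;  E_5 = 4
V_6 = 1/2·E_5 + (1)²·V_5 = 12;  E_6 = 4

12


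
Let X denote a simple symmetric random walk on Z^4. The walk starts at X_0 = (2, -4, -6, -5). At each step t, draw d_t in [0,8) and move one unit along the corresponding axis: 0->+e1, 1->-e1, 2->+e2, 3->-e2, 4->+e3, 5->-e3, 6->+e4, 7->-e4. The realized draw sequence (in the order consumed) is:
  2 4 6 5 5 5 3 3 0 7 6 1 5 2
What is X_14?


t=0: X=(2, -4, -6, -5), d=2 → +e2, X_1=(2, -3, -6, -5)
t=1: X=(2, -3, -6, -5), d=4 → +e3, X_2=(2, -3, -5, -5)
t=2: X=(2, -3, -5, -5), d=6 → +e4, X_3=(2, -3, -5, -4)
t=3: X=(2, -3, -5, -4), d=5 → -e3, X_4=(2, -3, -6, -4)
t=4: X=(2, -3, -6, -4), d=5 → -e3, X_5=(2, -3, -7, -4)
t=5: X=(2, -3, -7, -4), d=5 → -e3, X_6=(2, -3, -8, -4)
t=6: X=(2, -3, -8, -4), d=3 → -e2, X_7=(2, -4, -8, -4)
t=7: X=(2, -4, -8, -4), d=3 → -e2, X_8=(2, -5, -8, -4)
t=8: X=(2, -5, -8, -4), d=0 → +e1, X_9=(3, -5, -8, -4)
t=9: X=(3, -5, -8, -4), d=7 → -e4, X_10=(3, -5, -8, -5)
t=10: X=(3, -5, -8, -5), d=6 → +e4, X_11=(3, -5, -8, -4)
t=11: X=(3, -5, -8, -4), d=1 → -e1, X_12=(2, -5, -8, -4)
t=12: X=(2, -5, -8, -4), d=5 → -e3, X_13=(2, -5, -9, -4)
t=13: X=(2, -5, -9, -4), d=2 → +e2, X_14=(2, -4, -9, -4)

(2, -4, -9, -4)


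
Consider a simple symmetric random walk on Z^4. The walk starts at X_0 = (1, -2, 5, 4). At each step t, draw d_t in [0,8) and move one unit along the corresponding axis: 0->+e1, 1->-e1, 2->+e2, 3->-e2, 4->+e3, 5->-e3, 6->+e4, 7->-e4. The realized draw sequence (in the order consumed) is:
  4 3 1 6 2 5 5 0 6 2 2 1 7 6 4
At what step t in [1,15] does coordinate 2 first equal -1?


10

t=0: X=(1, -2, 5, 4), d=4 → +e3, X_1=(1, -2, 6, 4)
t=1: X=(1, -2, 6, 4), d=3 → -e2, X_2=(1, -3, 6, 4)
t=2: X=(1, -3, 6, 4), d=1 → -e1, X_3=(0, -3, 6, 4)
t=3: X=(0, -3, 6, 4), d=6 → +e4, X_4=(0, -3, 6, 5)
t=4: X=(0, -3, 6, 5), d=2 → +e2, X_5=(0, -2, 6, 5)
t=5: X=(0, -2, 6, 5), d=5 → -e3, X_6=(0, -2, 5, 5)
t=6: X=(0, -2, 5, 5), d=5 → -e3, X_7=(0, -2, 4, 5)
t=7: X=(0, -2, 4, 5), d=0 → +e1, X_8=(1, -2, 4, 5)
t=8: X=(1, -2, 4, 5), d=6 → +e4, X_9=(1, -2, 4, 6)
t=9: X=(1, -2, 4, 6), d=2 → +e2, X_10=(1, -1, 4, 6)
t=10: X=(1, -1, 4, 6), d=2 → +e2, X_11=(1, 0, 4, 6)
t=11: X=(1, 0, 4, 6), d=1 → -e1, X_12=(0, 0, 4, 6)
t=12: X=(0, 0, 4, 6), d=7 → -e4, X_13=(0, 0, 4, 5)
t=13: X=(0, 0, 4, 5), d=6 → +e4, X_14=(0, 0, 4, 6)
t=14: X=(0, 0, 4, 6), d=4 → +e3, X_15=(0, 0, 5, 6)


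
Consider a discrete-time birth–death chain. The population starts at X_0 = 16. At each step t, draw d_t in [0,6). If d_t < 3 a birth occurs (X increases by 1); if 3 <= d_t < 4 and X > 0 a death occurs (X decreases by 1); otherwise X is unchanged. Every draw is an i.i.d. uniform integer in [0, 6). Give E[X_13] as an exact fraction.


X can drop by at most 1 per step and X_0 = 16 > T = 13, so X_t >= 16 − t >= 3 > 0 for every t <= 13: the floor at 0 (the 'and X > 0' condition) never binds. Hence X_13 = X_0 + Σ_{t<13} Y_t with i.i.d. increments Y_t = y(d_t) ∈ {+1, −1, 0}.
Outcome values over d=0..5: [1, 1, 1, -1, 0, 0]
Σy = 2, Σy² = 4, M = 6
μ = 2/6 = 1/3,  σ² = 4/6 − (1/3)² = 5/9
E[X_13] = 16 + 13·(1/3) = 61/3

61/3


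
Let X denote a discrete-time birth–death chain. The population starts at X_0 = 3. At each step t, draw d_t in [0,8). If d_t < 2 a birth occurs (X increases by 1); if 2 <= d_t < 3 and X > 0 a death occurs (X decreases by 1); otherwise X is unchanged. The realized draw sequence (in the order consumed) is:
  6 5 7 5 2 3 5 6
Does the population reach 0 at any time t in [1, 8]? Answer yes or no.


no

t=0: X=3, d=6 → hold, X_1=3
t=1: X=3, d=5 → hold, X_2=3
t=2: X=3, d=7 → hold, X_3=3
t=3: X=3, d=5 → hold, X_4=3
t=4: X=3, d=2 → death, X_5=2
t=5: X=2, d=3 → hold, X_6=2
t=6: X=2, d=5 → hold, X_7=2
t=7: X=2, d=6 → hold, X_8=2


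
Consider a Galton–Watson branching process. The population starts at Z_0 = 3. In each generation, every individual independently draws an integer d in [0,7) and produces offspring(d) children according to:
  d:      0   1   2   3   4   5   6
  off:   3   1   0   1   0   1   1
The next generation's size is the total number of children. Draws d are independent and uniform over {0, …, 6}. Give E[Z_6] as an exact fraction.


3

Outcome values over d=0..6: [3, 1, 0, 1, 0, 1, 1]
Σy = 7, Σy² = 13, M = 7
μ = 7/7 = 1,  σ² = 13/7 − (1)² = 6/7
E[Z_0] = 3
E[Z_1] = 1·E[Z_0] = 3
E[Z_2] = 1·E[Z_1] = 3
E[Z_3] = 1·E[Z_2] = 3
E[Z_4] = 1·E[Z_3] = 3
E[Z_5] = 1·E[Z_4] = 3
E[Z_6] = 1·E[Z_5] = 3


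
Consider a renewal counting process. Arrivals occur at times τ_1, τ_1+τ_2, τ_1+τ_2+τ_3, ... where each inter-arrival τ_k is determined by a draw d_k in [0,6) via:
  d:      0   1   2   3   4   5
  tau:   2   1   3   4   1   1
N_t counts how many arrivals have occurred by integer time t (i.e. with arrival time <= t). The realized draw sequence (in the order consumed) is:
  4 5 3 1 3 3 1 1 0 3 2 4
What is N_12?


5

draw d_1=4: τ_1=1, arrival time A_1=1
draw d_2=5: τ_2=1, arrival time A_2=2
draw d_3=3: τ_3=4, arrival time A_3=6
draw d_4=1: τ_4=1, arrival time A_4=7
draw d_5=3: τ_5=4, arrival time A_5=11
draw d_6=3: τ_6=4, arrival time A_6=15
draw d_7=1: τ_7=1, arrival time A_7=16
draw d_8=1: τ_8=1, arrival time A_8=17
draw d_9=0: τ_9=2, arrival time A_9=19
draw d_10=3: τ_10=4, arrival time A_10=23
draw d_11=2: τ_11=3, arrival time A_11=26
draw d_12=4: τ_12=1, arrival time A_12=27
N_t over t=0..12: 0:0 1:1 2:2 3:2 4:2 5:2 6:3 7:4 8:4 9:4 10:4 11:5 12:5


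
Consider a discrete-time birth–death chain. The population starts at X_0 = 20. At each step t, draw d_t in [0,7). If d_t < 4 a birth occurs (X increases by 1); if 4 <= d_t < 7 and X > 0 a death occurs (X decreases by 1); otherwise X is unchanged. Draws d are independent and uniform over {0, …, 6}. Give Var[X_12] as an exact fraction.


576/49

X can drop by at most 1 per step and X_0 = 20 > T = 12, so X_t >= 20 − t >= 8 > 0 for every t <= 12: the floor at 0 (the 'and X > 0' condition) never binds. Hence X_12 = X_0 + Σ_{t<12} Y_t with i.i.d. increments Y_t = y(d_t) ∈ {+1, −1, 0}.
Outcome values over d=0..6: [1, 1, 1, 1, -1, -1, -1]
Σy = 1, Σy² = 7, M = 7
μ = 1/7 = 1/7,  σ² = 7/7 − (1/7)² = 48/49
Independent increments: Var[X_12] = 12·σ² = 12·(48/49) = 576/49


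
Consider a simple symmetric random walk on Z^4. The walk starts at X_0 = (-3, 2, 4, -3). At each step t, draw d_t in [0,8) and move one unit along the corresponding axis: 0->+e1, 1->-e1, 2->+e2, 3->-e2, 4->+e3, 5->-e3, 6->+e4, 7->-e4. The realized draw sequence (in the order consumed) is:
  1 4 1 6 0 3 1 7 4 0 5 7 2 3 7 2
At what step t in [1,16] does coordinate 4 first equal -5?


15

t=0: X=(-3, 2, 4, -3), d=1 → -e1, X_1=(-4, 2, 4, -3)
t=1: X=(-4, 2, 4, -3), d=4 → +e3, X_2=(-4, 2, 5, -3)
t=2: X=(-4, 2, 5, -3), d=1 → -e1, X_3=(-5, 2, 5, -3)
t=3: X=(-5, 2, 5, -3), d=6 → +e4, X_4=(-5, 2, 5, -2)
t=4: X=(-5, 2, 5, -2), d=0 → +e1, X_5=(-4, 2, 5, -2)
t=5: X=(-4, 2, 5, -2), d=3 → -e2, X_6=(-4, 1, 5, -2)
t=6: X=(-4, 1, 5, -2), d=1 → -e1, X_7=(-5, 1, 5, -2)
t=7: X=(-5, 1, 5, -2), d=7 → -e4, X_8=(-5, 1, 5, -3)
t=8: X=(-5, 1, 5, -3), d=4 → +e3, X_9=(-5, 1, 6, -3)
t=9: X=(-5, 1, 6, -3), d=0 → +e1, X_10=(-4, 1, 6, -3)
t=10: X=(-4, 1, 6, -3), d=5 → -e3, X_11=(-4, 1, 5, -3)
t=11: X=(-4, 1, 5, -3), d=7 → -e4, X_12=(-4, 1, 5, -4)
t=12: X=(-4, 1, 5, -4), d=2 → +e2, X_13=(-4, 2, 5, -4)
t=13: X=(-4, 2, 5, -4), d=3 → -e2, X_14=(-4, 1, 5, -4)
t=14: X=(-4, 1, 5, -4), d=7 → -e4, X_15=(-4, 1, 5, -5)
t=15: X=(-4, 1, 5, -5), d=2 → +e2, X_16=(-4, 2, 5, -5)


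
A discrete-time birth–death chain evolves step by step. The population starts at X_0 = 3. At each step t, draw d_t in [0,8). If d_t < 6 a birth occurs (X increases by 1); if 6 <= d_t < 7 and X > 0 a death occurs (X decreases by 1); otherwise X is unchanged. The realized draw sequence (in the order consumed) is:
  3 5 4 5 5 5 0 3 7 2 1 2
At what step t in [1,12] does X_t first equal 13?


t=0: X=3, d=3 → birth, X_1=4
t=1: X=4, d=5 → birth, X_2=5
t=2: X=5, d=4 → birth, X_3=6
t=3: X=6, d=5 → birth, X_4=7
t=4: X=7, d=5 → birth, X_5=8
t=5: X=8, d=5 → birth, X_6=9
t=6: X=9, d=0 → birth, X_7=10
t=7: X=10, d=3 → birth, X_8=11
t=8: X=11, d=7 → hold, X_9=11
t=9: X=11, d=2 → birth, X_10=12
t=10: X=12, d=1 → birth, X_11=13
t=11: X=13, d=2 → birth, X_12=14

11


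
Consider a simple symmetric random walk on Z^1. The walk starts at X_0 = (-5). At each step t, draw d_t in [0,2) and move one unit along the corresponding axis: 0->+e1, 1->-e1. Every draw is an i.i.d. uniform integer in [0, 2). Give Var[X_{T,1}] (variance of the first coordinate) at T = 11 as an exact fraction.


Outcome values over d=0..1: [1, -1]
Σy = 0, Σy² = 2, M = 2
μ = 0/2 = 0,  σ² = 2/2 − (0)² = 1
Independent increments: Var[X_11] = 11·σ² = 11·(1) = 11

11


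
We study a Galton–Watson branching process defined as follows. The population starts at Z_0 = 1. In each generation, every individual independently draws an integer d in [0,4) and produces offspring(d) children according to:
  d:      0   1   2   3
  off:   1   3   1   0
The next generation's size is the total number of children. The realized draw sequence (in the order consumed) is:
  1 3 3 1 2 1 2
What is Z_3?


5

gen 0: Z_0=1, draws=[1], offspring=[3], Z_1=3
gen 1: Z_1=3, draws=[3, 3, 1], offspring=[0, 0, 3], Z_2=3
gen 2: Z_2=3, draws=[2, 1, 2], offspring=[1, 3, 1], Z_3=5


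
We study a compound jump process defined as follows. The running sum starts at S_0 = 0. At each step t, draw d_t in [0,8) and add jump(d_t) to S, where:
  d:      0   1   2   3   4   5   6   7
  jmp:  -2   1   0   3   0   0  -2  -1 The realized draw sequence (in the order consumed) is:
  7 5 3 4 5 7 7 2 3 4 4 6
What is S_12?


t=0: S=0, d=7, jump=-1, S_1=-1
t=1: S=-1, d=5, jump=0, S_2=-1
t=2: S=-1, d=3, jump=3, S_3=2
t=3: S=2, d=4, jump=0, S_4=2
t=4: S=2, d=5, jump=0, S_5=2
t=5: S=2, d=7, jump=-1, S_6=1
t=6: S=1, d=7, jump=-1, S_7=0
t=7: S=0, d=2, jump=0, S_8=0
t=8: S=0, d=3, jump=3, S_9=3
t=9: S=3, d=4, jump=0, S_10=3
t=10: S=3, d=4, jump=0, S_11=3
t=11: S=3, d=6, jump=-2, S_12=1

1


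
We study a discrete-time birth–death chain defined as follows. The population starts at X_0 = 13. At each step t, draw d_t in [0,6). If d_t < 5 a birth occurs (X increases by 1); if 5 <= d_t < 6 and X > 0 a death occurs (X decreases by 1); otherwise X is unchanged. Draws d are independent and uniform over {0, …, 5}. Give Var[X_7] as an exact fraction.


X can drop by at most 1 per step and X_0 = 13 > T = 7, so X_t >= 13 − t >= 6 > 0 for every t <= 7: the floor at 0 (the 'and X > 0' condition) never binds. Hence X_7 = X_0 + Σ_{t<7} Y_t with i.i.d. increments Y_t = y(d_t) ∈ {+1, −1, 0}.
Outcome values over d=0..5: [1, 1, 1, 1, 1, -1]
Σy = 4, Σy² = 6, M = 6
μ = 4/6 = 2/3,  σ² = 6/6 − (2/3)² = 5/9
Independent increments: Var[X_7] = 7·σ² = 7·(5/9) = 35/9

35/9


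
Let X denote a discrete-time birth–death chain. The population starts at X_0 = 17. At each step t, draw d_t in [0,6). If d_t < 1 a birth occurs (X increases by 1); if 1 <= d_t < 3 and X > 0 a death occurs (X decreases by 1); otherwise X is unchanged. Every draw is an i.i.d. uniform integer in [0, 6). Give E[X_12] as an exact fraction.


15

X can drop by at most 1 per step and X_0 = 17 > T = 12, so X_t >= 17 − t >= 5 > 0 for every t <= 12: the floor at 0 (the 'and X > 0' condition) never binds. Hence X_12 = X_0 + Σ_{t<12} Y_t with i.i.d. increments Y_t = y(d_t) ∈ {+1, −1, 0}.
Outcome values over d=0..5: [1, -1, -1, 0, 0, 0]
Σy = -1, Σy² = 3, M = 6
μ = -1/6 = -1/6,  σ² = 3/6 − (-1/6)² = 17/36
E[X_12] = 17 + 12·(-1/6) = 15


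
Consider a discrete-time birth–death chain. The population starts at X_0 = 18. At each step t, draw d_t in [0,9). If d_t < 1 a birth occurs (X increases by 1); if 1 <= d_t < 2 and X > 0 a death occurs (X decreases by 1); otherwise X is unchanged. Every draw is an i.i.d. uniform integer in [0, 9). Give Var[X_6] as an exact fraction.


X can drop by at most 1 per step and X_0 = 18 > T = 6, so X_t >= 18 − t >= 12 > 0 for every t <= 6: the floor at 0 (the 'and X > 0' condition) never binds. Hence X_6 = X_0 + Σ_{t<6} Y_t with i.i.d. increments Y_t = y(d_t) ∈ {+1, −1, 0}.
Outcome values over d=0..8: [1, -1, 0, 0, 0, 0, 0, 0, 0]
Σy = 0, Σy² = 2, M = 9
μ = 0/9 = 0,  σ² = 2/9 − (0)² = 2/9
Independent increments: Var[X_6] = 6·σ² = 6·(2/9) = 4/3

4/3


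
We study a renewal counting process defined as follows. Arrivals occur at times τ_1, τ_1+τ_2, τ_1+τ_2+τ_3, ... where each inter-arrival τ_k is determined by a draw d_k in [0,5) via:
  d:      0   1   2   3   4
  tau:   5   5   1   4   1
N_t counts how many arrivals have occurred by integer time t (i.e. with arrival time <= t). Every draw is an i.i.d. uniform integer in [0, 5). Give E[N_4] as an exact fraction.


531/625

Inter-arrival values over d=0..4: [5, 5, 1, 4, 1]
Each d has probability 1/5, so the pmf of τ is: f(1) = 2/5, f(4) = 1/5, f(5) = 2/5
Renewal equation for m(n) = E[N_n]: condition on τ_1 = k (if k <= n, one arrival plus a fresh copy on the remaining n−k steps): m(n) = F(n) + Σ_{k<=n} f(k)·m(n−k), where F(n) = P(τ <= n) and m(0) = 0
m(1) = F(1) = 2/5
m(2) = F(2) + f(1)·m(1) = 2/5 + 2/5·2/5 = 14/25
m(3) = F(3) + f(1)·m(2) = 2/5 + 2/5·14/25 = 78/125
m(4) = F(4) + f(1)·m(3) = 3/5 + 2/5·78/125 = 531/625
E[N_4] = m(4) = 531/625


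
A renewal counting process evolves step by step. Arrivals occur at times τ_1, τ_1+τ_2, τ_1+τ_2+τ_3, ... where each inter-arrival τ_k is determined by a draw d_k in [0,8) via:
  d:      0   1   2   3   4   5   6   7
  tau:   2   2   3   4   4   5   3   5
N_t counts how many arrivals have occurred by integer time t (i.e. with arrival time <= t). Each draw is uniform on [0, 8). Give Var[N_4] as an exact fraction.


71/256

Inter-arrival values over d=0..7: [2, 2, 3, 4, 4, 5, 3, 5]
Each d has probability 1/8, so the pmf of τ is: f(2) = 1/4, f(3) = 1/4, f(4) = 1/4, f(5) = 1/4
Let p_n(j) = P(N_n = j), with p_0 = [1]. Condition on τ_1: p_n(0) = P(τ > n), and for j >= 1, p_n(j) = Σ_{k<=n} f(k)·p_{n−k}(j−1)
p_1 = [1]  (j = 0)
p_2 = [3/4, 1/4]  (j = 0..1)
p_3 = [1/2, 1/2]  (j = 0..1)
p_4 = [1/4, 11/16, 1/16]  (j = 0..2)
E[N_4] = Σ j·p_4(j) = 13/16;  E[N_4²] = Σ j²·p_4(j) = 15/16
Var[N_4] = 15/16 − (13/16)² = 71/256


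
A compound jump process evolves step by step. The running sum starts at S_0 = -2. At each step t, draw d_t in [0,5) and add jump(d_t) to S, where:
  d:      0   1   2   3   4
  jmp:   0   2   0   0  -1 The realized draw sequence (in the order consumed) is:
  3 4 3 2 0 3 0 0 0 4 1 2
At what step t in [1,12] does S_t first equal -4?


t=0: S=-2, d=3, jump=0, S_1=-2
t=1: S=-2, d=4, jump=-1, S_2=-3
t=2: S=-3, d=3, jump=0, S_3=-3
t=3: S=-3, d=2, jump=0, S_4=-3
t=4: S=-3, d=0, jump=0, S_5=-3
t=5: S=-3, d=3, jump=0, S_6=-3
t=6: S=-3, d=0, jump=0, S_7=-3
t=7: S=-3, d=0, jump=0, S_8=-3
t=8: S=-3, d=0, jump=0, S_9=-3
t=9: S=-3, d=4, jump=-1, S_10=-4
t=10: S=-4, d=1, jump=2, S_11=-2
t=11: S=-2, d=2, jump=0, S_12=-2

10


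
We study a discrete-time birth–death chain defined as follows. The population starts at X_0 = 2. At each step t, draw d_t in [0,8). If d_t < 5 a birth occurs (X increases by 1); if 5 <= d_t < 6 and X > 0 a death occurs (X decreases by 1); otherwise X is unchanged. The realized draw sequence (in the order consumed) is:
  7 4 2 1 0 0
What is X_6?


7

t=0: X=2, d=7 → hold, X_1=2
t=1: X=2, d=4 → birth, X_2=3
t=2: X=3, d=2 → birth, X_3=4
t=3: X=4, d=1 → birth, X_4=5
t=4: X=5, d=0 → birth, X_5=6
t=5: X=6, d=0 → birth, X_6=7


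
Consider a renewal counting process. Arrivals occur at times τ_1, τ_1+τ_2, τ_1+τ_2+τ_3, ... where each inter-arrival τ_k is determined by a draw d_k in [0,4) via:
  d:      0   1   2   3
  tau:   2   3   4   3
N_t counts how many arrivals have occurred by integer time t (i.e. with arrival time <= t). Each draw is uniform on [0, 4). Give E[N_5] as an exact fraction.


Inter-arrival values over d=0..3: [2, 3, 4, 3]
Each d has probability 1/4, so the pmf of τ is: f(2) = 1/4, f(3) = 1/2, f(4) = 1/4
Renewal equation for m(n) = E[N_n]: condition on τ_1 = k (if k <= n, one arrival plus a fresh copy on the remaining n−k steps): m(n) = F(n) + Σ_{k<=n} f(k)·m(n−k), where F(n) = P(τ <= n) and m(0) = 0
m(1) = F(1) = 0
m(2) = F(2) = 1/4
m(3) = F(3) = 3/4
m(4) = F(4) + f(2)·m(2) = 1 + 1/4·1/4 = 17/16
m(5) = F(5) + f(2)·m(3) + f(3)·m(2) = 1 + 1/4·3/4 + 1/2·1/4 = 21/16
E[N_5] = m(5) = 21/16

21/16


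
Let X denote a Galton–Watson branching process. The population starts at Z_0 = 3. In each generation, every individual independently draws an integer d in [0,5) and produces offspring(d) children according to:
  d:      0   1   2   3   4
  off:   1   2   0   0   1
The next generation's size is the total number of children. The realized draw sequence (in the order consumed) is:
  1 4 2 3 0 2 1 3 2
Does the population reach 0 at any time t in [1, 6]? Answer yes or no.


gen 0: Z_0=3, draws=[1, 4, 2], offspring=[2, 1, 0], Z_1=3
gen 1: Z_1=3, draws=[3, 0, 2], offspring=[0, 1, 0], Z_2=1
gen 2: Z_2=1, draws=[1], offspring=[2], Z_3=2
gen 3: Z_3=2, draws=[3, 2], offspring=[0, 0], Z_4=0
gen 4: Z_4=0, draws=[], offspring=[], Z_5=0
gen 5: Z_5=0, draws=[], offspring=[], Z_6=0

yes


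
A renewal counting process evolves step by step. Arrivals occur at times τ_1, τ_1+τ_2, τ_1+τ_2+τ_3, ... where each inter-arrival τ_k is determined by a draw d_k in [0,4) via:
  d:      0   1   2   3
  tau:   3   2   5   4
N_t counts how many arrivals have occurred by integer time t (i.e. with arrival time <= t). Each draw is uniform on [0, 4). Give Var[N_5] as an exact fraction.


39/256

Inter-arrival values over d=0..3: [3, 2, 5, 4]
Each d has probability 1/4, so the pmf of τ is: f(2) = 1/4, f(3) = 1/4, f(4) = 1/4, f(5) = 1/4
Let p_n(j) = P(N_n = j), with p_0 = [1]. Condition on τ_1: p_n(0) = P(τ > n), and for j >= 1, p_n(j) = Σ_{k<=n} f(k)·p_{n−k}(j−1)
p_1 = [1]  (j = 0)
p_2 = [3/4, 1/4]  (j = 0..1)
p_3 = [1/2, 1/2]  (j = 0..1)
p_4 = [1/4, 11/16, 1/16]  (j = 0..2)
p_5 = [0, 13/16, 3/16]  (j = 0..2)
E[N_5] = Σ j·p_5(j) = 19/16;  E[N_5²] = Σ j²·p_5(j) = 25/16
Var[N_5] = 25/16 − (19/16)² = 39/256


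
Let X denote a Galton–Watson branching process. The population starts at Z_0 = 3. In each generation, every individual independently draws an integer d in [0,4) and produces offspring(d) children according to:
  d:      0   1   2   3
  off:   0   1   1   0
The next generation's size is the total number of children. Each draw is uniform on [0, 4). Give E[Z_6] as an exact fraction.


3/64

Outcome values over d=0..3: [0, 1, 1, 0]
Σy = 2, Σy² = 2, M = 4
μ = 2/4 = 1/2,  σ² = 2/4 − (1/2)² = 1/4
E[Z_0] = 3
E[Z_1] = 1/2·E[Z_0] = 3/2
E[Z_2] = 1/2·E[Z_1] = 3/4
E[Z_3] = 1/2·E[Z_2] = 3/8
E[Z_4] = 1/2·E[Z_3] = 3/16
E[Z_5] = 1/2·E[Z_4] = 3/32
E[Z_6] = 1/2·E[Z_5] = 3/64


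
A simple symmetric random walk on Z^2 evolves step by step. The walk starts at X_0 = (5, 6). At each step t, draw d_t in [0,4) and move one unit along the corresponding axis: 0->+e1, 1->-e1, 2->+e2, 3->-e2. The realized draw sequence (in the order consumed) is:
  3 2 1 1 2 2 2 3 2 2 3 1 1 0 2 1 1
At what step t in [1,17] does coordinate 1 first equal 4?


3

t=0: X=(5, 6), d=3 → -e2, X_1=(5, 5)
t=1: X=(5, 5), d=2 → +e2, X_2=(5, 6)
t=2: X=(5, 6), d=1 → -e1, X_3=(4, 6)
t=3: X=(4, 6), d=1 → -e1, X_4=(3, 6)
t=4: X=(3, 6), d=2 → +e2, X_5=(3, 7)
t=5: X=(3, 7), d=2 → +e2, X_6=(3, 8)
t=6: X=(3, 8), d=2 → +e2, X_7=(3, 9)
t=7: X=(3, 9), d=3 → -e2, X_8=(3, 8)
t=8: X=(3, 8), d=2 → +e2, X_9=(3, 9)
t=9: X=(3, 9), d=2 → +e2, X_10=(3, 10)
t=10: X=(3, 10), d=3 → -e2, X_11=(3, 9)
t=11: X=(3, 9), d=1 → -e1, X_12=(2, 9)
t=12: X=(2, 9), d=1 → -e1, X_13=(1, 9)
t=13: X=(1, 9), d=0 → +e1, X_14=(2, 9)
t=14: X=(2, 9), d=2 → +e2, X_15=(2, 10)
t=15: X=(2, 10), d=1 → -e1, X_16=(1, 10)
t=16: X=(1, 10), d=1 → -e1, X_17=(0, 10)


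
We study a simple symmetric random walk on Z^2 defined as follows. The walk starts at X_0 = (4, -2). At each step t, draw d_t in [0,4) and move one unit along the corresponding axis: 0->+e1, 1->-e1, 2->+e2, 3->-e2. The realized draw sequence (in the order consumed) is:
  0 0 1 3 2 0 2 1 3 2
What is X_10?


t=0: X=(4, -2), d=0 → +e1, X_1=(5, -2)
t=1: X=(5, -2), d=0 → +e1, X_2=(6, -2)
t=2: X=(6, -2), d=1 → -e1, X_3=(5, -2)
t=3: X=(5, -2), d=3 → -e2, X_4=(5, -3)
t=4: X=(5, -3), d=2 → +e2, X_5=(5, -2)
t=5: X=(5, -2), d=0 → +e1, X_6=(6, -2)
t=6: X=(6, -2), d=2 → +e2, X_7=(6, -1)
t=7: X=(6, -1), d=1 → -e1, X_8=(5, -1)
t=8: X=(5, -1), d=3 → -e2, X_9=(5, -2)
t=9: X=(5, -2), d=2 → +e2, X_10=(5, -1)

(5, -1)


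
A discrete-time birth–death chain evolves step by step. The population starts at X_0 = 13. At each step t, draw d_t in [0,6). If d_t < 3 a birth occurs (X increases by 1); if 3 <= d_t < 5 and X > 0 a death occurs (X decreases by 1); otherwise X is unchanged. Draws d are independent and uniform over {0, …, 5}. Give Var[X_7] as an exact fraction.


X can drop by at most 1 per step and X_0 = 13 > T = 7, so X_t >= 13 − t >= 6 > 0 for every t <= 7: the floor at 0 (the 'and X > 0' condition) never binds. Hence X_7 = X_0 + Σ_{t<7} Y_t with i.i.d. increments Y_t = y(d_t) ∈ {+1, −1, 0}.
Outcome values over d=0..5: [1, 1, 1, -1, -1, 0]
Σy = 1, Σy² = 5, M = 6
μ = 1/6 = 1/6,  σ² = 5/6 − (1/6)² = 29/36
Independent increments: Var[X_7] = 7·σ² = 7·(29/36) = 203/36

203/36


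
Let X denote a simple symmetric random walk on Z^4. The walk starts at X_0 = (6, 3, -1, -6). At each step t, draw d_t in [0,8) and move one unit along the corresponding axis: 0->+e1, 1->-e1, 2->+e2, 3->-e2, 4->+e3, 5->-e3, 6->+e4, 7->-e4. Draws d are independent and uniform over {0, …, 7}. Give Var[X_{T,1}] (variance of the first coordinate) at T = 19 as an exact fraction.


Outcome values over d=0..7: [1, -1, 0, 0, 0, 0, 0, 0]
Σy = 0, Σy² = 2, M = 8
μ = 0/8 = 0,  σ² = 2/8 − (0)² = 1/4
Independent increments: Var[X_19] = 19·σ² = 19·(1/4) = 19/4

19/4


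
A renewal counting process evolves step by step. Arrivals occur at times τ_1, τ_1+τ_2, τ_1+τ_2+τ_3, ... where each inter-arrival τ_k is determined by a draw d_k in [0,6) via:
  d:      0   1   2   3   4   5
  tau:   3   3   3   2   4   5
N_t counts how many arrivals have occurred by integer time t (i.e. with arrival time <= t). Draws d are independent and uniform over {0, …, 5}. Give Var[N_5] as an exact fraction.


Inter-arrival values over d=0..5: [3, 3, 3, 2, 4, 5]
Each d has probability 1/6, so the pmf of τ is: f(2) = 1/6, f(3) = 1/2, f(4) = 1/6, f(5) = 1/6
Let p_n(j) = P(N_n = j), with p_0 = [1]. Condition on τ_1: p_n(0) = P(τ > n), and for j >= 1, p_n(j) = Σ_{k<=n} f(k)·p_{n−k}(j−1)
p_1 = [1]  (j = 0)
p_2 = [5/6, 1/6]  (j = 0..1)
p_3 = [1/3, 2/3]  (j = 0..1)
p_4 = [1/6, 29/36, 1/36]  (j = 0..2)
p_5 = [0, 29/36, 7/36]  (j = 0..2)
E[N_5] = Σ j·p_5(j) = 43/36;  E[N_5²] = Σ j²·p_5(j) = 19/12
Var[N_5] = 19/12 − (43/36)² = 203/1296

203/1296


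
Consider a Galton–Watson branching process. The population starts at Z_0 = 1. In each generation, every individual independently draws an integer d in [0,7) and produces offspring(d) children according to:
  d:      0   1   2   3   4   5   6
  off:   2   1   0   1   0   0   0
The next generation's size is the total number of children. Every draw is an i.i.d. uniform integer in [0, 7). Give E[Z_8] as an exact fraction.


Outcome values over d=0..6: [2, 1, 0, 1, 0, 0, 0]
Σy = 4, Σy² = 6, M = 7
μ = 4/7 = 4/7,  σ² = 6/7 − (4/7)² = 26/49
E[Z_0] = 1
E[Z_1] = 4/7·E[Z_0] = 4/7
E[Z_2] = 4/7·E[Z_1] = 16/49
E[Z_3] = 4/7·E[Z_2] = 64/343
E[Z_4] = 4/7·E[Z_3] = 256/2401
E[Z_5] = 4/7·E[Z_4] = 1024/16807
E[Z_6] = 4/7·E[Z_5] = 4096/117649
E[Z_7] = 4/7·E[Z_6] = 16384/823543
E[Z_8] = 4/7·E[Z_7] = 65536/5764801

65536/5764801
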